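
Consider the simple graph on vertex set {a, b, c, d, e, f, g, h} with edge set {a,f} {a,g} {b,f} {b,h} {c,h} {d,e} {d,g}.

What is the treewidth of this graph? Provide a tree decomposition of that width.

Every bag has size at most 2, so the width is 2 − 1 = 1 and tw(G) ≤ 1. G has an edge, so its treewidth is at least 1. The upper and lower bounds meet at 1, so that is the treewidth.

Treewidth 1.
Bags: B1 = {c, h}  B2 = {b, h}  B3 = {b, f}  B4 = {a, f}  B5 = {a, g}  B6 = {d, g}  B7 = {d, e}
Tree: B1–B2, B2–B3, B3–B4, B4–B5, B5–B6, B6–B7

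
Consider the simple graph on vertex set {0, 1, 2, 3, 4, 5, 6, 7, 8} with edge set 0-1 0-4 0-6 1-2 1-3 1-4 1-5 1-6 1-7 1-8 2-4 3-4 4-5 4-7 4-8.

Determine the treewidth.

2

A width-2 tree decomposition is:
Bags: B1 = {1, 4, 7}  B2 = {1, 2, 4}  B3 = {1, 4, 5}  B4 = {0, 1, 4}  B5 = {1, 3, 4}  B6 = {1, 4, 8}  B7 = {0, 1, 6}
Tree: B1–B2, B1–B3, B1–B4, B1–B5, B4–B6, B4–B7
Each bag holds 3 vertices, so the decomposition has width 2, which upper-bounds the treewidth. On the other hand G contains the 3-clique {0, 1, 4}. A clique must lie in a single bag of any decomposition, so no decomposition can have width below 2. Combining the bounds, tw(G) = 2.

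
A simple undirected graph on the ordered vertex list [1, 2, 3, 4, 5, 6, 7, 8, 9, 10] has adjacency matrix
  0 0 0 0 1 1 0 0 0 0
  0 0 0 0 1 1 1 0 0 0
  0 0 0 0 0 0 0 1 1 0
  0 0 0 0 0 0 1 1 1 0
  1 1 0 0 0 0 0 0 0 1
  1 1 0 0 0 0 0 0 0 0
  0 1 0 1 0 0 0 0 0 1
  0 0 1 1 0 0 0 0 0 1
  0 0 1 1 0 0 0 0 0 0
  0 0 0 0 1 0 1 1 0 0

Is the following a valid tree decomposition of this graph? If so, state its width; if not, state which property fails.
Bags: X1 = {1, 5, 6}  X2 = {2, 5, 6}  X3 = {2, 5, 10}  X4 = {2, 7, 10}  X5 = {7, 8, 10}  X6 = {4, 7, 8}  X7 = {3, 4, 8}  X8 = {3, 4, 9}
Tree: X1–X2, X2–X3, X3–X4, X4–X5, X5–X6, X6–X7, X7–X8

Checking the three conditions: (i) the bags cover all of {1, 2, 3, 4, 5, 6, 7, 8, 9, 10}; (ii) for each edge, some bag contains both endpoints; (iii) the bags containing any fixed vertex form a subtree. All hold, so the decomposition is valid with width 3 − 1 = 2.

Yes; width 2.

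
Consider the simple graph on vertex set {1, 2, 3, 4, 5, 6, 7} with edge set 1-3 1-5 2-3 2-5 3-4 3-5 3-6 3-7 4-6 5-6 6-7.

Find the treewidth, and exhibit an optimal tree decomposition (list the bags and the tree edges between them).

Treewidth 2.
Bags: B1 = {1, 3, 5}  B2 = {3, 5, 6}  B3 = {2, 3, 5}  B4 = {3, 6, 7}  B5 = {3, 4, 6}
Tree: B1–B2, B1–B3, B2–B4, B4–B5

Each bag holds 3 vertices, so the decomposition has width 2, which upper-bounds the treewidth. For the lower bound, the 3 vertices {3, 4, 6} are pairwise adjacent, and any tree decomposition puts a clique entirely inside one bag — forcing width ≥ 2. The upper and lower bounds meet at 2, so that is the treewidth.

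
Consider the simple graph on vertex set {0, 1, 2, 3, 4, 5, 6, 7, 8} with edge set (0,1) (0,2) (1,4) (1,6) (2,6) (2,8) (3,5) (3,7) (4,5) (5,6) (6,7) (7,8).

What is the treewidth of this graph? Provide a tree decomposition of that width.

Treewidth 3.
One optimal decomposition is:
Bags: B1 = {0, 1, 2, 8}  B2 = {1, 2, 6, 8}  B3 = {1, 6, 7, 8}  B4 = {1, 4, 6, 7}  B5 = {4, 5, 6, 7}  B6 = {3, 4, 5, 7}
Tree: B1–B2, B2–B3, B3–B4, B4–B5, B5–B6

The largest bag has 4 vertices, giving width 3; this decomposition certifies tw(G) ≤ 3. For the lower bound: the 4 vertex sets {0,2,8}, {1}, {6}, {3,4,5,7} are disjoint, each induces a connected subgraph, and every pair is joined by at least one edge of G. Contracting each set to a single vertex therefore yields K_{4} as a minor, and since treewidth is minor-monotone, tw(G) ≥ tw(K_{4}) = 3. Combining the bounds, tw(G) = 3.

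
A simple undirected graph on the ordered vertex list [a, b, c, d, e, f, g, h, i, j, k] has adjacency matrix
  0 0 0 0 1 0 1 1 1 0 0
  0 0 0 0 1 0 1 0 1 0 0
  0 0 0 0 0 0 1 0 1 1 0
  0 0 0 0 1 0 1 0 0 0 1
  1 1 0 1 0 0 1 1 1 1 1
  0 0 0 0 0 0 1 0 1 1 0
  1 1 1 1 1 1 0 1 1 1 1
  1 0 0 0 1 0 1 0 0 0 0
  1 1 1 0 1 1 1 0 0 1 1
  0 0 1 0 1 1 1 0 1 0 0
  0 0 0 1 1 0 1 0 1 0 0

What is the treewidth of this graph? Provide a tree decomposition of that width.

Treewidth 3.
One optimal decomposition is:
Bags: B1 = {e, g, i, j}  B2 = {a, e, g, i}  B3 = {e, g, i, k}  B4 = {d, e, g, k}  B5 = {a, e, g, h}  B6 = {f, g, i, j}  B7 = {b, e, g, i}  B8 = {c, g, i, j}
Tree: B1–B2, B2–B3, B3–B4, B2–B5, B1–B6, B2–B7, B1–B8

Each bag holds 4 vertices, so the decomposition has width 3, which upper-bounds the treewidth. Conversely, {d, e, g, k} is a clique of size 4, and the vertices of any clique must share a bag in every tree decomposition; so some bag has ≥ 4 vertices and tw(G) ≥ 3. Therefore the treewidth is 3.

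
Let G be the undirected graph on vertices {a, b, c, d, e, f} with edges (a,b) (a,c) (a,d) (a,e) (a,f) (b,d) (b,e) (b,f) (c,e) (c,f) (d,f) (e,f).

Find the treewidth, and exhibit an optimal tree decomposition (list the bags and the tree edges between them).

Treewidth 3.
One such decomposition:
Bags: B1 = {a, c, e, f}  B2 = {a, b, e, f}  B3 = {a, b, d, f}
Tree: B1–B2, B2–B3

The largest bag has 4 vertices, giving width 3; this decomposition certifies tw(G) ≤ 3. On the other hand G contains the 4-clique {a, b, d, f}. A clique must lie in a single bag of any decomposition, so no decomposition can have width below 3. The upper and lower bounds meet at 3, so that is the treewidth.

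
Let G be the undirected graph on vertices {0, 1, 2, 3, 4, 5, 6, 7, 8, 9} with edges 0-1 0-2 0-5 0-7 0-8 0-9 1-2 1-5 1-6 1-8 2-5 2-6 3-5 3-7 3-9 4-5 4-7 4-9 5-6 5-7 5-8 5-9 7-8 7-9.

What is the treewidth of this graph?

3

A width-3 tree decomposition is:
Bags: B1 = {0, 5, 7, 8}  B2 = {0, 1, 5, 8}  B3 = {0, 1, 2, 5}  B4 = {0, 5, 7, 9}  B5 = {3, 5, 7, 9}  B6 = {1, 2, 5, 6}  B7 = {4, 5, 7, 9}
Tree: B1–B2, B2–B3, B1–B4, B4–B5, B3–B6, B5–B7
The largest bag has 4 vertices, giving width 3; this decomposition certifies tw(G) ≤ 3. On the other hand G contains the 4-clique {0, 1, 5, 8}. A clique must lie in a single bag of any decomposition, so no decomposition can have width below 3. Hence tw(G) = 3 exactly.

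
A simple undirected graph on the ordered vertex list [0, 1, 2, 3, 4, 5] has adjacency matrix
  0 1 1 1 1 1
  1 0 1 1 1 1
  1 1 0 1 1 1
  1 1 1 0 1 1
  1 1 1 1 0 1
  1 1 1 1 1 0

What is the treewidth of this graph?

A width-5 tree decomposition is:
Bags: B1 = {0, 1, 2, 3, 4, 5}
Tree: (single bag)
With just one bag of size 6, the width is 6 − 1 = 5, so tw(G) ≤ 5. Conversely, {0, 1, 2, 3, 4, 5} is a clique of size 6, and the vertices of any clique must share a bag in every tree decomposition; so some bag has ≥ 6 vertices and tw(G) ≥ 5. Hence tw(G) = 5 exactly.

5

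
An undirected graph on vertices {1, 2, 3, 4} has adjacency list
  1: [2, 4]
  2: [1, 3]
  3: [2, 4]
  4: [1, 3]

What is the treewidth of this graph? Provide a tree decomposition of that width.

Every bag has size at most 3, so the width is 3 − 1 = 2 and tw(G) ≤ 2. The edges 1–4–3–2–1 form a cycle, so G is not a tree and its treewidth is at least 2. Combining the bounds, tw(G) = 2.

Treewidth 2.
Bags: B1 = {1, 3, 4}  B2 = {1, 2, 3}
Tree: B1–B2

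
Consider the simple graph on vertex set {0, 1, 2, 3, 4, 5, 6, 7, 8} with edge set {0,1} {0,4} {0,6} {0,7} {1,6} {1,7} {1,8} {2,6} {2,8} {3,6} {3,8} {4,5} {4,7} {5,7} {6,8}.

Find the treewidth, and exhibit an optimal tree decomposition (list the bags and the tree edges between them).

Each bag holds 3 vertices, so the decomposition has width 2, which upper-bounds the treewidth. Conversely, {0, 4, 7} is a clique of size 3, and the vertices of any clique must share a bag in every tree decomposition; so some bag has ≥ 3 vertices and tw(G) ≥ 2. Therefore the treewidth is 2.

Treewidth 2.
One such decomposition:
Bags: B1 = {0, 4, 7}  B2 = {4, 5, 7}  B3 = {0, 1, 7}  B4 = {0, 1, 6}  B5 = {1, 6, 8}  B6 = {3, 6, 8}  B7 = {2, 6, 8}
Tree: B1–B2, B1–B3, B3–B4, B4–B5, B5–B6, B6–B7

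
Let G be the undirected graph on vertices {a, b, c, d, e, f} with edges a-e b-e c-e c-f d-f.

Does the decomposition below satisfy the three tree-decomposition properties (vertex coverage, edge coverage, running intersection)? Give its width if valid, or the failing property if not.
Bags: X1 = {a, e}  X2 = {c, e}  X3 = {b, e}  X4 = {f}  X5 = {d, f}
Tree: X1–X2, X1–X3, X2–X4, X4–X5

A tree decomposition must satisfy three properties: every vertex lies in some bag; for every edge, both endpoints lie together in some bag; and for every vertex, the bags containing it form a connected subtree. Here edge (c,f) lies in no bag, so the decomposition is invalid.

No — edge (c,f) lies in no bag.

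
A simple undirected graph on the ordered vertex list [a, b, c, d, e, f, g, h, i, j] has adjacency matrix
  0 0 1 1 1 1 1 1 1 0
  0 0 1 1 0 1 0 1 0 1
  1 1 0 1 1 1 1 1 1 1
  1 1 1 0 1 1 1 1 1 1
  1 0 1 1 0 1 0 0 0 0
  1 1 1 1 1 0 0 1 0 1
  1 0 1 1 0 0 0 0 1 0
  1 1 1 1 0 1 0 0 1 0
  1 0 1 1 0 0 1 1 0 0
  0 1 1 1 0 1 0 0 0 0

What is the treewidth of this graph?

A width-4 tree decomposition is:
Bags: B1 = {a, c, d, h, i}  B2 = {a, c, d, f, h}  B3 = {a, c, d, e, f}  B4 = {a, c, d, g, i}  B5 = {b, c, d, f, h}  B6 = {b, c, d, f, j}
Tree: B1–B2, B2–B3, B1–B4, B2–B5, B5–B6
Each bag holds 5 vertices, so the decomposition has width 4, which upper-bounds the treewidth. On the other hand G contains the 5-clique {a, c, d, g, i}. A clique must lie in a single bag of any decomposition, so no decomposition can have width below 4. Combining the bounds, tw(G) = 4.

4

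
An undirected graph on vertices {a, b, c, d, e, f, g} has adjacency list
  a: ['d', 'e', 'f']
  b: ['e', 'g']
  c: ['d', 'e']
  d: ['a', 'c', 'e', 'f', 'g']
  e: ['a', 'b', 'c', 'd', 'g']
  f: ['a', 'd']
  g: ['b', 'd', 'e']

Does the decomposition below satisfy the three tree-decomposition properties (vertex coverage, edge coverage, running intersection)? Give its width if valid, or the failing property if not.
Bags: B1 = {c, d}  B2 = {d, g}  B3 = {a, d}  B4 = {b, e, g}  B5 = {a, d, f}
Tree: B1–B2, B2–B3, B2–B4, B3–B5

No — edge (e,c) lies in no bag.

A tree decomposition must satisfy three properties: every vertex lies in some bag; for every edge, both endpoints lie together in some bag; and for every vertex, the bags containing it form a connected subtree. Here edge (e,c) lies in no bag, so the decomposition is invalid.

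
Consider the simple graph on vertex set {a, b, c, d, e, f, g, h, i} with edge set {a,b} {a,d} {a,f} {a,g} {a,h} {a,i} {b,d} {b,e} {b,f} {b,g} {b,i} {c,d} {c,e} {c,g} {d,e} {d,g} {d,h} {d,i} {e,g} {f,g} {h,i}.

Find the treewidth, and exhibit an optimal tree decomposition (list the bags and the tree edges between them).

Treewidth 3.
Bags: B1 = {b, d, e, g}  B2 = {a, b, d, g}  B3 = {a, b, f, g}  B4 = {a, b, d, i}  B5 = {c, d, e, g}  B6 = {a, d, h, i}
Tree: B1–B2, B2–B3, B2–B4, B1–B5, B4–B6

The largest bag has 4 vertices, giving width 3; this decomposition certifies tw(G) ≤ 3. On the other hand G contains the 4-clique {c, d, e, g}. A clique must lie in a single bag of any decomposition, so no decomposition can have width below 3. The upper and lower bounds meet at 3, so that is the treewidth.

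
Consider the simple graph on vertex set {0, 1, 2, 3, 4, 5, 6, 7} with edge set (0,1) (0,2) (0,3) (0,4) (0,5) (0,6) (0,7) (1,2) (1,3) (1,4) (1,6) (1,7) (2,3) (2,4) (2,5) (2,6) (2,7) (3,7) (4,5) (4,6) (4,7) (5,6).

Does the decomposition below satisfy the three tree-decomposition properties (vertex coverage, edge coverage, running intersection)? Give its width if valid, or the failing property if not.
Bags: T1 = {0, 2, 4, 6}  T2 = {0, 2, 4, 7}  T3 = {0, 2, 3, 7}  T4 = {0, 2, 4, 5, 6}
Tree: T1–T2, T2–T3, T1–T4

A tree decomposition must satisfy three properties: every vertex lies in some bag; for every edge, both endpoints lie together in some bag; and for every vertex, the bags containing it form a connected subtree. Here vertex 1 appears in no bag, so the decomposition is invalid.

No — vertex 1 appears in no bag.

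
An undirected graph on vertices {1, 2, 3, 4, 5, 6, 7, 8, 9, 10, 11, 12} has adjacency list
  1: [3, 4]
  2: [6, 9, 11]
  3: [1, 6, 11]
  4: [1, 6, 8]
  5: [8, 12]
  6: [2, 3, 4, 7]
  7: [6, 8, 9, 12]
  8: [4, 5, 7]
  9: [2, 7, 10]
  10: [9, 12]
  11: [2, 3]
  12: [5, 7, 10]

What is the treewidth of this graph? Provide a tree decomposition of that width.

The largest bag has 4 vertices, giving width 3; this decomposition certifies tw(G) ≤ 3. For the lower bound: the 4 vertex sets {5,10,12}, {9}, {7}, {2,4,6,8} are disjoint, each induces a connected subgraph, and every pair is joined by at least one edge of G. Contracting each set to a single vertex therefore yields K_{4} as a minor, and since treewidth is minor-monotone, tw(G) ≥ tw(K_{4}) = 3. The upper and lower bounds meet at 3, so that is the treewidth.

Treewidth 3.
One optimal decomposition is:
Bags: B1 = {5, 9, 10, 12}  B2 = {5, 7, 9, 12}  B3 = {5, 7, 8, 9}  B4 = {2, 7, 8, 9}  B5 = {2, 6, 7, 8}  B6 = {2, 4, 6, 8}  B7 = {2, 4, 6, 11}  B8 = {3, 4, 6, 11}  B9 = {1, 3, 4, 11}
Tree: B1–B2, B2–B3, B3–B4, B4–B5, B5–B6, B6–B7, B7–B8, B8–B9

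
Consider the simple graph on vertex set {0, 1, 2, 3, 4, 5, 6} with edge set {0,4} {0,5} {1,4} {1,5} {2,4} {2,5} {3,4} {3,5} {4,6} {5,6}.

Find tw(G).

A width-2 tree decomposition is:
Bags: B1 = {3, 4, 5}  B2 = {4, 5, 6}  B3 = {0, 4, 5}  B4 = {1, 4, 5}  B5 = {2, 4, 5}
Tree: B1–B2, B2–B3, B3–B4, B4–B5
The largest bag has 3 vertices, giving width 2; this decomposition certifies tw(G) ≤ 2. Since 5–3–4–6–5 is a cycle in G, G is not acyclic. Forests are exactly the graphs of treewidth ≤ 1, so tw(G) ≥ 2. The upper and lower bounds meet at 2, so that is the treewidth.

2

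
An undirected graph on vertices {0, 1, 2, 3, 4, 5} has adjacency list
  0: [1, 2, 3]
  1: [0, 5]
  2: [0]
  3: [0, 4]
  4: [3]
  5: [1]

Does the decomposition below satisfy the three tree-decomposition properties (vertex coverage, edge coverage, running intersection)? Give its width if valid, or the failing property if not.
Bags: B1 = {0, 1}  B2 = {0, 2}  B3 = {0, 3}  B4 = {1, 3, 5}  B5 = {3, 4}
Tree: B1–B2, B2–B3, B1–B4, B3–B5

No — bags containing vertex 3 are not connected in the tree.

A tree decomposition must satisfy three properties: every vertex lies in some bag; for every edge, both endpoints lie together in some bag; and for every vertex, the bags containing it form a connected subtree. Here bags containing vertex 3 are not connected in the tree, so the decomposition is invalid.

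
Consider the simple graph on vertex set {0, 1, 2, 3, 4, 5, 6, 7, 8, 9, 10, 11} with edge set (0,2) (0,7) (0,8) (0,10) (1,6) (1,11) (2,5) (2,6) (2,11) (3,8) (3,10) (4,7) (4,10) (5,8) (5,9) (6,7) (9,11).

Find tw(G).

A width-3 tree decomposition is:
Bags: B1 = {1, 5, 9, 11}  B2 = {1, 2, 5, 11}  B3 = {1, 2, 5, 6}  B4 = {2, 5, 6, 8}  B5 = {0, 2, 6, 8}  B6 = {0, 6, 7, 8}  B7 = {0, 3, 7, 8}  B8 = {0, 3, 7, 10}  B9 = {3, 4, 7, 10}
Tree: B1–B2, B2–B3, B3–B4, B4–B5, B5–B6, B6–B7, B7–B8, B8–B9
The largest bag has 4 vertices, giving width 3; this decomposition certifies tw(G) ≤ 3. For the lower bound: the 4 vertex sets {1,9,11}, {5}, {2}, {0,6,7,8} are disjoint, each induces a connected subgraph, and every pair is joined by at least one edge of G. Contracting each set to a single vertex therefore yields K_{4} as a minor, and since treewidth is minor-monotone, tw(G) ≥ tw(K_{4}) = 3. Hence tw(G) = 3 exactly.

3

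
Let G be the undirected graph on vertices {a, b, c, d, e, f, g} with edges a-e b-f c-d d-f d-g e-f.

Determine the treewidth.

A width-1 tree decomposition is:
Bags: B1 = {c, d}  B2 = {d, f}  B3 = {d, g}  B4 = {e, f}  B5 = {a, e}  B6 = {b, f}
Tree: B1–B2, B2–B3, B2–B4, B4–B5, B4–B6
Every bag has size at most 2, so the width is 2 − 1 = 1 and tw(G) ≤ 1. Any graph with an edge has treewidth ≥ 1, and G has the edge c–d. Hence tw(G) = 1 exactly.

1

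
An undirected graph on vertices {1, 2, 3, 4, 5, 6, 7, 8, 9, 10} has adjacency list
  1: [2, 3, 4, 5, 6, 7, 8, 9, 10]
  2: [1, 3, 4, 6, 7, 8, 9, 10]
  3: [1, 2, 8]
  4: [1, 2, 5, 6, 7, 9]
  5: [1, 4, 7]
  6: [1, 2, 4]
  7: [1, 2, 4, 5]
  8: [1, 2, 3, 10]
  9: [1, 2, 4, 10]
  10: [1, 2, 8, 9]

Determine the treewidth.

A width-3 tree decomposition is:
Bags: B1 = {1, 2, 4, 9}  B2 = {1, 2, 9, 10}  B3 = {1, 2, 4, 7}  B4 = {1, 2, 8, 10}  B5 = {1, 4, 5, 7}  B6 = {1, 2, 3, 8}  B7 = {1, 2, 4, 6}
Tree: B1–B2, B1–B3, B2–B4, B3–B5, B4–B6, B3–B7
The largest bag has 4 vertices, giving width 3; this decomposition certifies tw(G) ≤ 3. Conversely, {1, 2, 8, 10} is a clique of size 4, and the vertices of any clique must share a bag in every tree decomposition; so some bag has ≥ 4 vertices and tw(G) ≥ 3. Therefore the treewidth is 3.

3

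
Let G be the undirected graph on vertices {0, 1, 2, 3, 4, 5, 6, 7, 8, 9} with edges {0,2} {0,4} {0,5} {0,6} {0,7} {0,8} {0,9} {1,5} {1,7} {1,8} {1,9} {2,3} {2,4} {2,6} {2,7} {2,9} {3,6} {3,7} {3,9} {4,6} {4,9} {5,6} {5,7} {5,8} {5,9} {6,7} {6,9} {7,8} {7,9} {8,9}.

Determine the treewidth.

A width-4 tree decomposition is:
Bags: B1 = {0, 5, 6, 7, 9}  B2 = {0, 2, 6, 7, 9}  B3 = {2, 3, 6, 7, 9}  B4 = {0, 2, 4, 6, 9}  B5 = {0, 5, 7, 8, 9}  B6 = {1, 5, 7, 8, 9}
Tree: B1–B2, B2–B3, B2–B4, B1–B5, B5–B6
The largest bag has 5 vertices, giving width 4; this decomposition certifies tw(G) ≤ 4. For the lower bound, the 5 vertices {0, 2, 4, 6, 9} are pairwise adjacent, and any tree decomposition puts a clique entirely inside one bag — forcing width ≥ 4. Therefore the treewidth is 4.

4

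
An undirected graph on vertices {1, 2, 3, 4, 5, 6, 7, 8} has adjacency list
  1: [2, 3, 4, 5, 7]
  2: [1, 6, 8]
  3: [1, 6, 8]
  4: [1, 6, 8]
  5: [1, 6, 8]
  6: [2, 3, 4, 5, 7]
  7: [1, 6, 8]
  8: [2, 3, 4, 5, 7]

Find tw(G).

A width-3 tree decomposition is:
Bags: B1 = {1, 3, 6, 8}  B2 = {1, 5, 6, 8}  B3 = {1, 4, 6, 8}  B4 = {1, 2, 6, 8}  B5 = {1, 6, 7, 8}
Tree: B1–B2, B2–B3, B3–B4, B4–B5
The largest bag has 4 vertices, giving width 3; this decomposition certifies tw(G) ≤ 3. For the lower bound: the 4 vertex sets {3,8}, {1,5}, {6}, {4} are disjoint, each induces a connected subgraph, and every pair is joined by at least one edge of G. Contracting each set to a single vertex therefore yields K_{4} as a minor, and since treewidth is minor-monotone, tw(G) ≥ tw(K_{4}) = 3. Combining the bounds, tw(G) = 3.

3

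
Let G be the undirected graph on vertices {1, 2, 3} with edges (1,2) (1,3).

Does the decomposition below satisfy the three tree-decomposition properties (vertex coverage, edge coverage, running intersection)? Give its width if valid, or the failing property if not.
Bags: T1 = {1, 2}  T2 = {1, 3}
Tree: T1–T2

Every vertex of G appears in some bag (union = {1, 2, 3}); every edge is covered by a bag; and for each vertex v the set of bags containing v is connected in the bag tree. The decomposition is therefore valid. The largest bag has 2 vertices, so the width is 1.

Yes; width 1.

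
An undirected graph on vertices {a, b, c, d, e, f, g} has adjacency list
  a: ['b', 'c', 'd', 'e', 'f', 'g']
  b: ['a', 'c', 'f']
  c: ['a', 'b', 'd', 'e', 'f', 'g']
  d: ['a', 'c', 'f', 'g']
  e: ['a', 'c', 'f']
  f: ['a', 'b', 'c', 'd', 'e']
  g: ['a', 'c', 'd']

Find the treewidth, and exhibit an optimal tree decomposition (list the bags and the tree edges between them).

Treewidth 3.
One such decomposition:
Bags: B1 = {a, c, d, g}  B2 = {a, c, d, f}  B3 = {a, c, e, f}  B4 = {a, b, c, f}
Tree: B1–B2, B2–B3, B2–B4

Each bag holds 4 vertices, so the decomposition has width 3, which upper-bounds the treewidth. On the other hand G contains the 4-clique {a, c, d, g}. A clique must lie in a single bag of any decomposition, so no decomposition can have width below 3. Therefore the treewidth is 3.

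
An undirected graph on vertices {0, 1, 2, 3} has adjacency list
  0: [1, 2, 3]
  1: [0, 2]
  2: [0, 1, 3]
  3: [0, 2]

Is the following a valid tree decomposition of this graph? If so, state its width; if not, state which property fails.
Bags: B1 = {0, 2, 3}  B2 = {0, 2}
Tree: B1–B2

No — vertex 1 appears in no bag.

A tree decomposition must satisfy three properties: every vertex lies in some bag; for every edge, both endpoints lie together in some bag; and for every vertex, the bags containing it form a connected subtree. Here vertex 1 appears in no bag, so the decomposition is invalid.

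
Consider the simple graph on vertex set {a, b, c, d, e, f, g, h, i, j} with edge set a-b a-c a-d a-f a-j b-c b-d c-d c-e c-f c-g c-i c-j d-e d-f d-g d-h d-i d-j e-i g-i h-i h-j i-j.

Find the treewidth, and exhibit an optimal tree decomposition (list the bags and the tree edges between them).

Each bag holds 4 vertices, so the decomposition has width 3, which upper-bounds the treewidth. Conversely, {d, h, i, j} is a clique of size 4, and the vertices of any clique must share a bag in every tree decomposition; so some bag has ≥ 4 vertices and tw(G) ≥ 3. Combining the bounds, tw(G) = 3.

Treewidth 3.
Bags: B1 = {c, d, e, i}  B2 = {c, d, i, j}  B3 = {a, c, d, j}  B4 = {d, h, i, j}  B5 = {a, b, c, d}  B6 = {a, c, d, f}  B7 = {c, d, g, i}
Tree: B1–B2, B2–B3, B2–B4, B3–B5, B5–B6, B1–B7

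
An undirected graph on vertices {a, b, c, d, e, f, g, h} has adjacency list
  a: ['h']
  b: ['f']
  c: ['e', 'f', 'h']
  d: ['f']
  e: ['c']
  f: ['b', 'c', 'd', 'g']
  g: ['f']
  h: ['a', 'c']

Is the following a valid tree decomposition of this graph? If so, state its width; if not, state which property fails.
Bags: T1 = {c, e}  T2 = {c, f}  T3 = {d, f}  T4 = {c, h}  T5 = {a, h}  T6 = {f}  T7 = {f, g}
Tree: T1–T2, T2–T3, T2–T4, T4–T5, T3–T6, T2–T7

A tree decomposition must satisfy three properties: every vertex lies in some bag; for every edge, both endpoints lie together in some bag; and for every vertex, the bags containing it form a connected subtree. Here vertex b appears in no bag, so the decomposition is invalid.

No — vertex b appears in no bag.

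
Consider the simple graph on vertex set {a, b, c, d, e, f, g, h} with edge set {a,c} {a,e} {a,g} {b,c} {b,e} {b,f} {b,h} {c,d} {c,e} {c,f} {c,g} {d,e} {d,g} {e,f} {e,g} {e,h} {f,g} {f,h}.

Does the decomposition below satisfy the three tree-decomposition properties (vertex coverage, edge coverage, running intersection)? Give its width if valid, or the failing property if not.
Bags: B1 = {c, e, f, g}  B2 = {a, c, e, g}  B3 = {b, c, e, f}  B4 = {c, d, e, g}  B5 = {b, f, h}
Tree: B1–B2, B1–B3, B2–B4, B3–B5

A tree decomposition must satisfy three properties: every vertex lies in some bag; for every edge, both endpoints lie together in some bag; and for every vertex, the bags containing it form a connected subtree. Here edge (e,h) lies in no bag, so the decomposition is invalid.

No — edge (e,h) lies in no bag.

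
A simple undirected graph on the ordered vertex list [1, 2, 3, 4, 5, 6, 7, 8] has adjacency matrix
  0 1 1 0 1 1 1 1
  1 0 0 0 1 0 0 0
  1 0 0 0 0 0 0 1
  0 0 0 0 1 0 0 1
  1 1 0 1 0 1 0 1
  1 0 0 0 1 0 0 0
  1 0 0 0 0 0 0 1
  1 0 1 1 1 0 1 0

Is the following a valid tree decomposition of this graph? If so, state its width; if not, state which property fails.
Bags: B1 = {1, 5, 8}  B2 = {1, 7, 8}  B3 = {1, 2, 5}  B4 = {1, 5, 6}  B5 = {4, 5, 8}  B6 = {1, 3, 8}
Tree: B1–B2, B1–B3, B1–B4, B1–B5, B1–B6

Checking the three conditions: (i) the bags cover all of {1, 2, 3, 4, 5, 6, 7, 8}; (ii) for each edge, some bag contains both endpoints; (iii) the bags containing any fixed vertex form a subtree. All hold, so the decomposition is valid with width 3 − 1 = 2.

Yes; width 2.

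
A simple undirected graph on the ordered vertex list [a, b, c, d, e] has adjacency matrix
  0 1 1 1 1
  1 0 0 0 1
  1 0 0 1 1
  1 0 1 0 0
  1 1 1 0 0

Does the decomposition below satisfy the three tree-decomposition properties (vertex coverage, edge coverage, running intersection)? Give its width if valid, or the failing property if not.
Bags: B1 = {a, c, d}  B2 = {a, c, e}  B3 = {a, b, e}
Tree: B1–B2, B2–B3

Yes; width 2.

Every vertex of G appears in some bag (union = {a, b, c, d, e}); every edge is covered by a bag; and for each vertex v the set of bags containing v is connected in the bag tree. The decomposition is therefore valid. The largest bag has 3 vertices, so the width is 2.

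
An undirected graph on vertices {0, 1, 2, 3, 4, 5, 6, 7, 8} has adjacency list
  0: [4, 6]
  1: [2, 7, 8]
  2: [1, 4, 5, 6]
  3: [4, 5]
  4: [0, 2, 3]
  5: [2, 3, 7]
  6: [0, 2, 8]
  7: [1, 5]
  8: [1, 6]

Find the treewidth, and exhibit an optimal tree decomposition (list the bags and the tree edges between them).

Treewidth 3.
One optimal decomposition is:
Bags: B1 = {0, 4, 6, 8}  B2 = {2, 4, 6, 8}  B3 = {1, 2, 4, 8}  B4 = {1, 2, 3, 4}  B5 = {1, 2, 3, 5}  B6 = {1, 3, 5, 7}
Tree: B1–B2, B2–B3, B3–B4, B4–B5, B5–B6

The largest bag has 4 vertices, giving width 3; this decomposition certifies tw(G) ≤ 3. For the lower bound: the 4 vertex sets {0,6,8}, {4}, {2}, {1,3,5,7} are disjoint, each induces a connected subgraph, and every pair is joined by at least one edge of G. Contracting each set to a single vertex therefore yields K_{4} as a minor, and since treewidth is minor-monotone, tw(G) ≥ tw(K_{4}) = 3. Combining the bounds, tw(G) = 3.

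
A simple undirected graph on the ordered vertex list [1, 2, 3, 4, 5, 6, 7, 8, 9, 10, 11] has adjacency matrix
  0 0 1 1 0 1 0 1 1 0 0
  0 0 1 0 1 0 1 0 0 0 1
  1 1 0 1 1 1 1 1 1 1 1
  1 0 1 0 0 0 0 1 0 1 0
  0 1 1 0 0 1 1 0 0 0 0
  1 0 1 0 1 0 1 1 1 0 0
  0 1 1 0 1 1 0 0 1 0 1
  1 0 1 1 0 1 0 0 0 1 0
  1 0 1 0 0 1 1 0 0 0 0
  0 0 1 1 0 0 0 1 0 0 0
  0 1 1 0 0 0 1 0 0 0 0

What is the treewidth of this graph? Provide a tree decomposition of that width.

Each bag holds 4 vertices, so the decomposition has width 3, which upper-bounds the treewidth. Conversely, {2, 3, 7, 11} is a clique of size 4, and the vertices of any clique must share a bag in every tree decomposition; so some bag has ≥ 4 vertices and tw(G) ≥ 3. Combining the bounds, tw(G) = 3.

Treewidth 3.
One optimal decomposition is:
Bags: B1 = {2, 3, 5, 7}  B2 = {3, 5, 6, 7}  B3 = {3, 6, 7, 9}  B4 = {1, 3, 6, 9}  B5 = {1, 3, 6, 8}  B6 = {1, 3, 4, 8}  B7 = {2, 3, 7, 11}  B8 = {3, 4, 8, 10}
Tree: B1–B2, B2–B3, B3–B4, B4–B5, B5–B6, B1–B7, B6–B8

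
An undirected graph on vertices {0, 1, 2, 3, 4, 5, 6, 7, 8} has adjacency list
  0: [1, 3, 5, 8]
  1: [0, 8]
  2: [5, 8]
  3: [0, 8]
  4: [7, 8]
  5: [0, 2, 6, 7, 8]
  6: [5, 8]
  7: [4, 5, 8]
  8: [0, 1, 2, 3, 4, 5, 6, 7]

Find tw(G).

2

A width-2 tree decomposition is:
Bags: B1 = {5, 6, 8}  B2 = {2, 5, 8}  B3 = {0, 5, 8}  B4 = {0, 3, 8}  B5 = {5, 7, 8}  B6 = {4, 7, 8}  B7 = {0, 1, 8}
Tree: B1–B2, B2–B3, B3–B4, B2–B5, B5–B6, B3–B7
Every bag has size at most 3, so the width is 3 − 1 = 2 and tw(G) ≤ 2. For the lower bound, the 3 vertices {0, 1, 8} are pairwise adjacent, and any tree decomposition puts a clique entirely inside one bag — forcing width ≥ 2. Hence tw(G) = 2 exactly.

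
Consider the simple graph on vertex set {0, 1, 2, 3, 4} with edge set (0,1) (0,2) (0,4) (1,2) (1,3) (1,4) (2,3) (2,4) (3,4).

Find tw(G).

A width-3 tree decomposition is:
Bags: B1 = {0, 1, 2, 4}  B2 = {1, 2, 3, 4}
Tree: B1–B2
Every bag has size at most 4, so the width is 4 − 1 = 3 and tw(G) ≤ 3. Conversely, {0, 1, 2, 4} is a clique of size 4, and the vertices of any clique must share a bag in every tree decomposition; so some bag has ≥ 4 vertices and tw(G) ≥ 3. Combining the bounds, tw(G) = 3.

3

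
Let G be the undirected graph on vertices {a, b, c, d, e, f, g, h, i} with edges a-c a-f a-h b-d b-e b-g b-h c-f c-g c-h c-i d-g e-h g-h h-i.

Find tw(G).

2

A width-2 tree decomposition is:
Bags: B1 = {c, g, h}  B2 = {a, c, h}  B3 = {a, c, f}  B4 = {b, g, h}  B5 = {b, d, g}  B6 = {b, e, h}  B7 = {c, h, i}
Tree: B1–B2, B2–B3, B1–B4, B4–B5, B4–B6, B1–B7
Each bag holds 3 vertices, so the decomposition has width 2, which upper-bounds the treewidth. On the other hand G contains the 3-clique {b, d, g}. A clique must lie in a single bag of any decomposition, so no decomposition can have width below 2. Combining the bounds, tw(G) = 2.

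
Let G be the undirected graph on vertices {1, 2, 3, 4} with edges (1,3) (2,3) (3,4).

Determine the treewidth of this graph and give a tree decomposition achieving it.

Treewidth 1.
One such decomposition:
Bags: B1 = {1, 3}  B2 = {3, 4}  B3 = {2, 3}
Tree: B1–B2, B1–B3

Every bag has size at most 2, so the width is 2 − 1 = 1 and tw(G) ≤ 1. G has an edge, so its treewidth is at least 1. Hence tw(G) = 1 exactly.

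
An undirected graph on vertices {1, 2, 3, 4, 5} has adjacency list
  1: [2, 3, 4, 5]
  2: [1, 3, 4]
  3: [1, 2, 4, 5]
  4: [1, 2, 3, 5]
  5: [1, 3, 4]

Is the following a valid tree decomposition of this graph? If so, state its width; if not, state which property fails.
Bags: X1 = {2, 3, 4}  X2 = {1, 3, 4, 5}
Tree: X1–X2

No — edge (1,2) lies in no bag.

A tree decomposition must satisfy three properties: every vertex lies in some bag; for every edge, both endpoints lie together in some bag; and for every vertex, the bags containing it form a connected subtree. Here edge (1,2) lies in no bag, so the decomposition is invalid.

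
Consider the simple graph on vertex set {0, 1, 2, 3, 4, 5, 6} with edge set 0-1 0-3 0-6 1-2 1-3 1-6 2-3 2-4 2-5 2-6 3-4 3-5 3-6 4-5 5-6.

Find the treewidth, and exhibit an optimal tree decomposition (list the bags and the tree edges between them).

Each bag holds 4 vertices, so the decomposition has width 3, which upper-bounds the treewidth. On the other hand G contains the 4-clique {0, 1, 3, 6}. A clique must lie in a single bag of any decomposition, so no decomposition can have width below 3. The upper and lower bounds meet at 3, so that is the treewidth.

Treewidth 3.
One such decomposition:
Bags: B1 = {2, 3, 5, 6}  B2 = {1, 2, 3, 6}  B3 = {2, 3, 4, 5}  B4 = {0, 1, 3, 6}
Tree: B1–B2, B1–B3, B2–B4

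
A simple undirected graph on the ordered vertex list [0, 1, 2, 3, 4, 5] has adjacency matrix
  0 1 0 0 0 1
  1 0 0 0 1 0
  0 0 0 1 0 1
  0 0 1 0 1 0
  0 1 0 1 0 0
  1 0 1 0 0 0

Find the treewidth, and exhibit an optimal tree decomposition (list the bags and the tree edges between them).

Treewidth 2.
One optimal decomposition is:
Bags: B1 = {0, 2, 5}  B2 = {0, 1, 2}  B3 = {1, 2, 4}  B4 = {2, 3, 4}
Tree: B1–B2, B2–B3, B3–B4

Every bag has size at most 3, so the width is 3 − 1 = 2 and tw(G) ≤ 2. The edges 2–5–0–1–4–3–2 form a cycle, so G is not a tree and its treewidth is at least 2. The upper and lower bounds meet at 2, so that is the treewidth.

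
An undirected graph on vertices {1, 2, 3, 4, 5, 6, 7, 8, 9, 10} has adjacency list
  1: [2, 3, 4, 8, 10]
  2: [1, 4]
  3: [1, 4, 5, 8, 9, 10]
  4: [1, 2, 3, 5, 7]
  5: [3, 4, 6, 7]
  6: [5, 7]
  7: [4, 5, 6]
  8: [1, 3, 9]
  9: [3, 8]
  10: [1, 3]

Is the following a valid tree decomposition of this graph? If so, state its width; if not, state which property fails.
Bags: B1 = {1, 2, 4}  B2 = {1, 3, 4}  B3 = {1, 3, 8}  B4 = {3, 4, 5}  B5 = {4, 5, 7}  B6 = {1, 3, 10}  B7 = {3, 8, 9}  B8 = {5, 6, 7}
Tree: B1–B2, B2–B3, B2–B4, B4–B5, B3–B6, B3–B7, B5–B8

Yes; width 2.

Vertex coverage: the bags together contain {1, 2, 3, 4, 5, 6, 7, 8, 9, 10}, the full vertex set. Edge coverage: each edge of G has both endpoints in at least one bag. Running intersection: for every vertex, the bags containing it form a connected subtree. All three properties hold, so this is a valid tree decomposition of width max|bag| − 1 = 2, and hence tw(G) ≤ 2.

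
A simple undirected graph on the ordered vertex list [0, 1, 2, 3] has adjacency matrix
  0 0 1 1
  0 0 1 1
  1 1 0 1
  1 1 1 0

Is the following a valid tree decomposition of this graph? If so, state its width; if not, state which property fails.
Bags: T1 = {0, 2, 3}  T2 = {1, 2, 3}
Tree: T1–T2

Checking the three conditions: (i) the bags cover all of {0, 1, 2, 3}; (ii) for each edge, some bag contains both endpoints; (iii) the bags containing any fixed vertex form a subtree. All hold, so the decomposition is valid with width 3 − 1 = 2.

Yes; width 2.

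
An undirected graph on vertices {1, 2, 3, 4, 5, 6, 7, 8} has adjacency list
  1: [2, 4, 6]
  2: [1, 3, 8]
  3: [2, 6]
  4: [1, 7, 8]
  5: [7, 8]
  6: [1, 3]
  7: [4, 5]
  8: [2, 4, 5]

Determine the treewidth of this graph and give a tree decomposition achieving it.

Each bag holds 3 vertices, so the decomposition has width 2, which upper-bounds the treewidth. For the lower bound, G contains the cycle 7–5–8–4–7, so G is not a forest; only forests have treewidth ≤ 1, hence tw(G) ≥ 2. The upper and lower bounds meet at 2, so that is the treewidth.

Treewidth 2.
One optimal decomposition is:
Bags: B1 = {4, 5, 7}  B2 = {4, 5, 8}  B3 = {1, 4, 8}  B4 = {1, 2, 8}  B5 = {1, 2, 6}  B6 = {2, 3, 6}
Tree: B1–B2, B2–B3, B3–B4, B4–B5, B5–B6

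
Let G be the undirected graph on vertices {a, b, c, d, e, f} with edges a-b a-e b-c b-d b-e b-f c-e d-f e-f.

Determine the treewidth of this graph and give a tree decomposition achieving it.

Treewidth 2.
One optimal decomposition is:
Bags: B1 = {b, c, e}  B2 = {b, e, f}  B3 = {b, d, f}  B4 = {a, b, e}
Tree: B1–B2, B2–B3, B1–B4

The largest bag has 3 vertices, giving width 2; this decomposition certifies tw(G) ≤ 2. On the other hand G contains the 3-clique {b, d, f}. A clique must lie in a single bag of any decomposition, so no decomposition can have width below 2. Hence tw(G) = 2 exactly.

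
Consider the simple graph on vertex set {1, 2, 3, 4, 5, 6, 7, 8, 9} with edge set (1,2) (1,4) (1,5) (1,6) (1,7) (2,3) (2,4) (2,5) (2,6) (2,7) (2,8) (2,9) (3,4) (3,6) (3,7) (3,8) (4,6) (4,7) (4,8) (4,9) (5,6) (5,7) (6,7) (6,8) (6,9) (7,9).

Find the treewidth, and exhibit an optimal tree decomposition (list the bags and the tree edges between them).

Every bag has size at most 5, so the width is 5 − 1 = 4 and tw(G) ≤ 4. For the lower bound, the 5 vertices {2, 3, 4, 6, 8} are pairwise adjacent, and any tree decomposition puts a clique entirely inside one bag — forcing width ≥ 4. The upper and lower bounds meet at 4, so that is the treewidth.

Treewidth 4.
One such decomposition:
Bags: B1 = {2, 3, 4, 6, 7}  B2 = {1, 2, 4, 6, 7}  B3 = {2, 3, 4, 6, 8}  B4 = {1, 2, 5, 6, 7}  B5 = {2, 4, 6, 7, 9}
Tree: B1–B2, B1–B3, B2–B4, B1–B5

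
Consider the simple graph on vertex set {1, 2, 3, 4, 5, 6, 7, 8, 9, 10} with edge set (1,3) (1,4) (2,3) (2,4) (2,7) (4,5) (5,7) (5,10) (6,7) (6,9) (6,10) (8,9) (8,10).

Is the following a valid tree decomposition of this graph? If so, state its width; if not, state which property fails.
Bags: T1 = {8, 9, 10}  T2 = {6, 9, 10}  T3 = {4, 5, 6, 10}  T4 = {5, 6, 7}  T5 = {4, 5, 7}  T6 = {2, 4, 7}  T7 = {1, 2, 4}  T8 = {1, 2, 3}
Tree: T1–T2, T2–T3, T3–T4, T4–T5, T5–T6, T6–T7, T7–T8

A tree decomposition must satisfy three properties: every vertex lies in some bag; for every edge, both endpoints lie together in some bag; and for every vertex, the bags containing it form a connected subtree. Here bags containing vertex 4 are not connected in the tree, so the decomposition is invalid.

No — bags containing vertex 4 are not connected in the tree.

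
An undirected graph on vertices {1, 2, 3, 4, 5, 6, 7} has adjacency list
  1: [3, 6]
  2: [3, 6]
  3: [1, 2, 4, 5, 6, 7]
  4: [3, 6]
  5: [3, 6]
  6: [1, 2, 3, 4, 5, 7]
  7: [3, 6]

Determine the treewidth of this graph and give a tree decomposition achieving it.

Treewidth 2.
One optimal decomposition is:
Bags: B1 = {3, 4, 6}  B2 = {3, 5, 6}  B3 = {2, 3, 6}  B4 = {3, 6, 7}  B5 = {1, 3, 6}
Tree: B1–B2, B1–B3, B2–B4, B3–B5

The largest bag has 3 vertices, giving width 2; this decomposition certifies tw(G) ≤ 2. Conversely, {1, 3, 6} is a clique of size 3, and the vertices of any clique must share a bag in every tree decomposition; so some bag has ≥ 3 vertices and tw(G) ≥ 2. Combining the bounds, tw(G) = 2.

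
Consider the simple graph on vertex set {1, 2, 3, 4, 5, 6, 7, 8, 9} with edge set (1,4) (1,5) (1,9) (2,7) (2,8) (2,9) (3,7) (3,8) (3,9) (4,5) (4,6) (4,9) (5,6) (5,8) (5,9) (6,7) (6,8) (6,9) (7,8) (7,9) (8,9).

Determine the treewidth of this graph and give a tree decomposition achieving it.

Every bag has size at most 4, so the width is 4 − 1 = 3 and tw(G) ≤ 3. Conversely, {5, 6, 8, 9} is a clique of size 4, and the vertices of any clique must share a bag in every tree decomposition; so some bag has ≥ 4 vertices and tw(G) ≥ 3. Therefore the treewidth is 3.

Treewidth 3.
One optimal decomposition is:
Bags: B1 = {2, 7, 8, 9}  B2 = {6, 7, 8, 9}  B3 = {5, 6, 8, 9}  B4 = {3, 7, 8, 9}  B5 = {4, 5, 6, 9}  B6 = {1, 4, 5, 9}
Tree: B1–B2, B2–B3, B1–B4, B3–B5, B5–B6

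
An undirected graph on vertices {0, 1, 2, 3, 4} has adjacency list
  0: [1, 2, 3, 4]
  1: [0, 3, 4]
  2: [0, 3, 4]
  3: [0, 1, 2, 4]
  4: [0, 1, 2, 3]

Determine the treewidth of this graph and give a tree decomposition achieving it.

Treewidth 3.
One optimal decomposition is:
Bags: B1 = {0, 2, 3, 4}  B2 = {0, 1, 3, 4}
Tree: B1–B2

Every bag has size at most 4, so the width is 4 − 1 = 3 and tw(G) ≤ 3. On the other hand G contains the 4-clique {0, 1, 3, 4}. A clique must lie in a single bag of any decomposition, so no decomposition can have width below 3. Therefore the treewidth is 3.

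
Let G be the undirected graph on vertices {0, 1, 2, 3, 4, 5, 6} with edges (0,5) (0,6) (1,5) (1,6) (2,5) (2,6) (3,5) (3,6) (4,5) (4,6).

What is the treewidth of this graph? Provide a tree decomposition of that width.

Each bag holds 3 vertices, so the decomposition has width 2, which upper-bounds the treewidth. The edges 5–2–6–4–5 form a cycle, so G is not a tree and its treewidth is at least 2. Hence tw(G) = 2 exactly.

Treewidth 2.
One such decomposition:
Bags: B1 = {2, 5, 6}  B2 = {4, 5, 6}  B3 = {1, 5, 6}  B4 = {3, 5, 6}  B5 = {0, 5, 6}
Tree: B1–B2, B2–B3, B3–B4, B4–B5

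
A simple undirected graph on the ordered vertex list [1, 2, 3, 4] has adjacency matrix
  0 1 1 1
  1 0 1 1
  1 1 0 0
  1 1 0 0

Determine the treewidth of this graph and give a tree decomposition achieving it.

Treewidth 2.
Bags: B1 = {1, 2, 3}  B2 = {1, 2, 4}
Tree: B1–B2

Each bag holds 3 vertices, so the decomposition has width 2, which upper-bounds the treewidth. For the lower bound, the 3 vertices {1, 2, 3} are pairwise adjacent, and any tree decomposition puts a clique entirely inside one bag — forcing width ≥ 2. The upper and lower bounds meet at 2, so that is the treewidth.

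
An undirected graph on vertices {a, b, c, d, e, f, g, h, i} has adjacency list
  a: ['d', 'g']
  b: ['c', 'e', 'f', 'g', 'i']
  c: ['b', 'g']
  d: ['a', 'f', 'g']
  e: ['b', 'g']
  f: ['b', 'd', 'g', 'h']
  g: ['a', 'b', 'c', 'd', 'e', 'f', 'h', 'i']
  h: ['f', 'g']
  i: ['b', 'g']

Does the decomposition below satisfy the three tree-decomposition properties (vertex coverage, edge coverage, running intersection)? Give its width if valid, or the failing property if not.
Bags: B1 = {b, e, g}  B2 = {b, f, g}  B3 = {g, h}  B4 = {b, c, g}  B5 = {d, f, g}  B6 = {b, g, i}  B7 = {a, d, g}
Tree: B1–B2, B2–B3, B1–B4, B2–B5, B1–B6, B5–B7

A tree decomposition must satisfy three properties: every vertex lies in some bag; for every edge, both endpoints lie together in some bag; and for every vertex, the bags containing it form a connected subtree. Here edge (f,h) lies in no bag, so the decomposition is invalid.

No — edge (f,h) lies in no bag.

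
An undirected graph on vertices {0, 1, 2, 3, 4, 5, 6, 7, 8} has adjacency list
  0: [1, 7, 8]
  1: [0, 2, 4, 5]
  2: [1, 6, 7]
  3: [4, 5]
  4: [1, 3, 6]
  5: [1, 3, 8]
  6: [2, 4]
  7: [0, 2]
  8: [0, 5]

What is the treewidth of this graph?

3

A width-3 tree decomposition is:
Bags: B1 = {2, 4, 6, 7}  B2 = {1, 2, 4, 7}  B3 = {0, 1, 4, 7}  B4 = {0, 1, 3, 4}  B5 = {0, 1, 3, 5}  B6 = {0, 3, 5, 8}
Tree: B1–B2, B2–B3, B3–B4, B4–B5, B5–B6
Every bag has size at most 4, so the width is 4 − 1 = 3 and tw(G) ≤ 3. For the lower bound: the 4 vertex sets {2,6,7}, {4}, {1}, {0,3,5,8} are disjoint, each induces a connected subgraph, and every pair is joined by at least one edge of G. Contracting each set to a single vertex therefore yields K_{4} as a minor, and since treewidth is minor-monotone, tw(G) ≥ tw(K_{4}) = 3. Hence tw(G) = 3 exactly.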